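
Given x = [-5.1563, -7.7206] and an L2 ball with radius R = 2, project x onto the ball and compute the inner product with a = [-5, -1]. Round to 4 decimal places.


Step 1: Compute ||x|| (intermediates to 6 decimals).
||x|| = sqrt((-5.1563)^2 + (-7.7206)^2) = 9.284131
Step 2: Project.
Since ||x|| > R, scale = R/||x|| = 2/9.284131 = 0.215421, proj(x) = scale * x
proj(x) = [-1.110775, -1.663179]
Step 3: Dot product.
a^T * proj(x) = -5*(-1.110775) - 1*(-1.663179) = 7.2171


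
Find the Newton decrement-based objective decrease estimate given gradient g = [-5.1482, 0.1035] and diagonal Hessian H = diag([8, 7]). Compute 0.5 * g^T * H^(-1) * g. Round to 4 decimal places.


Step 1: H is diagonal, so H^(-1) * g = [-0.6435, 0.0148].
Step 2: g^T H^(-1) g = sum_i g_i^2 / H_ii
  = (-5.1482)^2/8 + (0.1035)^2/7
  = 3.313 + 0.0015 = 3.3145
Step 3: Objective decrease = 0.5 * g^T H^(-1) g = 1.6573


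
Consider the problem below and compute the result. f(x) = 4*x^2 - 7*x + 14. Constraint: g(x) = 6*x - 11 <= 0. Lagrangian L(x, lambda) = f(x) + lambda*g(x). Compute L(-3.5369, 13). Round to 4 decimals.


Step 1: Evaluate f(x).
f(-3.5369) = 4*(-3.5369)^2 - 7*(-3.5369) + 14 = 88.7969
Step 2: Evaluate g(x).
g(-3.5369) = 6*-3.5369 - 11 = -32.2214
Step 3: Compute Lagrangian.
L = 88.7969 + 13*-32.2214 = -330.0813


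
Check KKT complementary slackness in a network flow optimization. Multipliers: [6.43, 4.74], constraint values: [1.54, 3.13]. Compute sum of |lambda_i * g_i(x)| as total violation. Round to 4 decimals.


KKT complementary slackness check:
lambda_1 * g_1 = 6.43 * 1.54 = 9.9022
lambda_2 * g_2 = 4.74 * 3.13 = 14.8362
Total violation = 9.9022 + 14.8362 = 24.7384


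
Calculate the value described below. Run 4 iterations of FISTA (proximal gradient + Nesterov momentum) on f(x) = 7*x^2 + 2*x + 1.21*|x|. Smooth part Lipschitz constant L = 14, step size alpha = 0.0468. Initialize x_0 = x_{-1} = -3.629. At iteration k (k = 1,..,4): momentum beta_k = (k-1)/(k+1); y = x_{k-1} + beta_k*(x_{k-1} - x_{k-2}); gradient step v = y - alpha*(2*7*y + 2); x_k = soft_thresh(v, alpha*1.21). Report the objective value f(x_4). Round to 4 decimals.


FISTA on f(x) = 7*x^2 + 2*x + 1.21*|x|
L = 14, alpha = 0.0468
Iteration 1: beta = 0.0, y = -3.629 + 0.0*(-3.629 + 3.629) = -3.629
  grad(y) = -48.806, v = y - alpha*grad = -1.3449
  prox(v) = soft_thresh(-1.3449, 0.0566) = -1.2883
Iteration 2: beta = 0.3333, y = -1.2883 + 0.3333*(-1.2883 + 3.629) = -0.508
  grad(y) = -5.112, v = y - alpha*grad = -0.2688
  prox(v) = soft_thresh(-0.2688, 0.0566) = -0.2121
Iteration 3: beta = 0.5, y = -0.2121 + 0.5*(-0.2121 + 1.2883) = 0.3259
  grad(y) = 6.563, v = y - alpha*grad = 0.0188
  prox(v) = soft_thresh(0.0188, 0.0566) = 0.0
Iteration 4: beta = 0.6, y = 0.0 + 0.6*(0.0 + 0.2121) = 0.1273
  grad(y) = 3.7819, v = y - alpha*grad = -0.0497
  prox(v) = soft_thresh(-0.0497, 0.0566) = 0.0
f(x_4) = 7*0.0^2 + 2*0.0 + 1.21*|0.0| = 0.0


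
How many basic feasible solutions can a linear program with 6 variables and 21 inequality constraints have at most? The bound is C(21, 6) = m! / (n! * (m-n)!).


Each vertex corresponds to some choice of n active constraints out of m, so the number of vertices is at most C(m, n) = m! / (n!(m-n)!).
m = 21, n = 6
Numerator: 21 * 20 * 19 * 18 * 17 * 16
Denominator: 6! = 720
C(21, 6) = 54264


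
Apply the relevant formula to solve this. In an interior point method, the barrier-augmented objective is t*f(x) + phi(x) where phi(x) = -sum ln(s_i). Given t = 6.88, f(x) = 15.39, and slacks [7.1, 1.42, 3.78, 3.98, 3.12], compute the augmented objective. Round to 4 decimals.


Step 1: Compute log-barrier.
ln values: [1.9601, 0.3507, 1.3297, 1.3813, 1.1378]
phi = -(1.9601 + 0.3507 + 1.3297 + 1.3813 + 1.1378) = -6.1596
Step 2: Compute augmented objective.
t*f(x) = 6.88*15.39 = 105.8832
Total = 105.8832 - 6.1596 = 99.7236


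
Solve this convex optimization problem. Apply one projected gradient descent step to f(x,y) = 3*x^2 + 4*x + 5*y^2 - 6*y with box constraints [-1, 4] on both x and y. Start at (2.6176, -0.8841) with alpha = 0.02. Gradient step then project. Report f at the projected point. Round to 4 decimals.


Step 1: Compute gradient at (2.6176, -0.8841).
grad_x = 2*3*2.6176 + 4 = 19.7056
grad_y = 2*5*-0.8841 - 6 = -14.841
Step 2: Gradient step.
x_raw = 2.6176 - 0.02*19.7056 = 2.2235
y_raw = -0.8841 - 0.02*-14.841 = -0.5873
Step 3: Project onto [-1, 4].
x_proj = clip(2.2235) = 2.2235
y_proj = clip(-0.5873) = -0.5873
Step 4: Evaluate f.
f(2.2235, -0.5873) = 28.9738


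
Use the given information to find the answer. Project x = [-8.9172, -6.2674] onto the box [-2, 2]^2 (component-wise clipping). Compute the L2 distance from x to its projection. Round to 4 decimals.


Project each component onto [-2, 2].
clip(-8.9172) = -2.0, clip(-6.2674) = -2.0
Projection = [-2.0, -2.0]
Squared diffs: [47.8477, 18.2107]
Distance = sqrt(66.0584) = 8.1276


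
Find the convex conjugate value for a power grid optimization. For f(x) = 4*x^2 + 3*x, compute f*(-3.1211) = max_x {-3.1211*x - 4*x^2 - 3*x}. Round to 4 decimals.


f*(y) = sup_x {y*x - a*x^2 - b*x} = sup_x {(y-b)*x - a*x^2}
FOC: (y - b) - 2a*x = 0 => x* = (y - b)/(2a)
x* = (-3.1211 - 3)/(2*4) = -0.7651
f*(-3.1211) = (y-b)^2/(4a) = (-3.1211 - 3)^2/(4*4)
= 37.4679/16 = 2.3417


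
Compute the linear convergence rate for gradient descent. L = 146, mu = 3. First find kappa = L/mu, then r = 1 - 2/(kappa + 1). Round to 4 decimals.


Step 1: Compute the condition number.
kappa = L/mu = 146/3 = 48.6667
Step 2: Compute the convergence rate.
r = 1 - 2/(kappa + 1) = 1 - 2*mu/(L + mu) = (L - mu)/(L + mu) = 143/149 = 0.9597


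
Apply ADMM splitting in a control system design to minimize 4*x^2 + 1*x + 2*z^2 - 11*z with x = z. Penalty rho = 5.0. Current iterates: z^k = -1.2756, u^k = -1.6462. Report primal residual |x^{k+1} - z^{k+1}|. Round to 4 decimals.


ADMM iteration with rho = 5.0, z^k = -1.2756, u^k = -1.6462
Step 1: x-update.
Minimize 4*x^2 + 1*x + (5.0/2)*(x + 1.2756 - 1.6462)^2
FOC: (2*4 + 5.0)*x = -1 + 5.0*(-1.2756 + 1.6462)
x^{k+1} = 0.0656
Step 2: z-update.
Minimize 2*z^2 - 11*z + (5.0/2)*(0.0656 - z - 1.6462)^2
FOC: (2*2 + 5.0)*z = 11 + 5.0*(0.0656 - 1.6462)
z^{k+1} = 0.3441
Step 3: u-update.
u^{k+1} = -1.6462 + 0.0656 - 0.3441 = -1.9247
Step 4: Primal residual = |0.0656 - 0.3441| = 0.2785


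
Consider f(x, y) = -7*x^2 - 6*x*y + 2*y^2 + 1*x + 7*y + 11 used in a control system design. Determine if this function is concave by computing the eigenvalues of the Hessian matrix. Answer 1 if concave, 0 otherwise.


The Hessian of f(x,y) = -7*x^2 - 6*x*y + 2*y^2 + 1*x + 7*y + 11 is:
H = [[-14, -6], [-6, 4]]
Trace = -14 + 4 = -10
Determinant = -14*4 - (-6)^2 = -92
Discriminant = (-10)^2 - 4*-92 = 468.0
Eigenvalues: lambda_1 = -15.8167, lambda_2 = 5.8167
The function is not concave.

0


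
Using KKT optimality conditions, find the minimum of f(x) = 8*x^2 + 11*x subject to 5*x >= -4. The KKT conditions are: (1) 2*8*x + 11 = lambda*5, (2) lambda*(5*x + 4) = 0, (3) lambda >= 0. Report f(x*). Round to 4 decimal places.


Step 1: Try lambda = 0 (constraint inactive).
Stationarity: 2*8*x + 11 = 0
x* = -11/(2*8) = -0.6875
Check constraint: 5*-0.6875 = -3.4375 >= -4 -- satisfied.
Step 2: Compute optimal value.
f(x*) = 8*(-0.6875)^2 + 11*(-0.6875) = -3.7813


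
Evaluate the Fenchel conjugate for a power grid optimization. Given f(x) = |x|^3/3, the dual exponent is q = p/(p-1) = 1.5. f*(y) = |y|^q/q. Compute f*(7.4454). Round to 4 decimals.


The conjugate exponent q satisfies 1/p + 1/q = 1.
p = 3, so q = 3/(3 - 1) = 1.5
|y|^q = 7.4454^1.5 = 20.3157
f*(7.4454) = 20.3157 / 1.5 = 13.5438


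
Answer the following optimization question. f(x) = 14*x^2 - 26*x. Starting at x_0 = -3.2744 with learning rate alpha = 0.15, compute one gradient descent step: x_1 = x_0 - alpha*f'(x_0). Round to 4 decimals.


We compute the gradient at x_0 and apply the update.
f'(x) = 28*x - 26
f'(-3.2744) = 28*-3.2744 - 26 = -117.6832
x_1 = -3.2744 - 0.15*-117.6832 = 14.3781


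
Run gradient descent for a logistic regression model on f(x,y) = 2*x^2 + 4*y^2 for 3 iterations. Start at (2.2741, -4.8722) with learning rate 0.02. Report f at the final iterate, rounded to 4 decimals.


Gradient descent on f(x,y) = 2*x^2 + 4*y^2.
Starting point: (2.2741, -4.8722), alpha = 0.02
Step 1: grad_x = 2*2*2.2741 = 9.0964, grad_y = 2*4*-4.8722 = -38.9776
  x_1 = 2.2741 - 0.02*9.0964 = 2.0922
  y_1 = -4.8722 - 0.02*-38.9776 = -4.0926
Step 2: grad_x = 2*2*2.0922 = 8.3687, grad_y = 2*4*-4.0926 = -32.7412
  x_2 = 2.0922 - 0.02*8.3687 = 1.9248
  y_2 = -4.0926 - 0.02*-32.7412 = -3.4378
Step 3: grad_x = 2*2*1.9248 = 7.6992, grad_y = 2*4*-3.4378 = -27.5026
  x_3 = 1.9248 - 0.02*7.6992 = 1.7708
  y_3 = -3.4378 - 0.02*-27.5026 = -2.8878
f(1.7708, -2.8878) = 2*1.7708^2 + 4*(-2.8878)^2 = 39.6285


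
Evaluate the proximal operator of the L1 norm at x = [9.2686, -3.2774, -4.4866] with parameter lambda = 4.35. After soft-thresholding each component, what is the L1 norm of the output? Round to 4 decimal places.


Soft-thresholding with lambda = 4.35:
prox(9.2686) = sign(9.2686)*max(|9.2686| - 4.35, 0) = 4.9186
prox(-3.2774) = sign(-3.2774)*max(|-3.2774| - 4.35, 0) = 0.0
prox(-4.4866) = sign(-4.4866)*max(|-4.4866| - 4.35, 0) = -0.1366
prox(x) = [4.9186, 0.0, -0.1366]
||prox(x)||_1 = 4.9186 + 0.0 + 0.1366 = 5.0552


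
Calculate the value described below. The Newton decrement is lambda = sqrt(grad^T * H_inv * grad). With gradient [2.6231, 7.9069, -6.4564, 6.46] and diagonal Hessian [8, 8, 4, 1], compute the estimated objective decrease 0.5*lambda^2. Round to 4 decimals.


Step 1: H is diagonal, so H^(-1) * g = [0.3279, 0.9884, -1.6141, 6.46].
Step 2: g^T H^(-1) g = sum_i g_i^2 / H_ii
  = (2.6231)^2/8 + (7.9069)^2/8 + (-6.4564)^2/4 + (6.46)^2/1
  = 0.8601 + 7.8149 + 10.4213 + 41.7316 = 60.8278
Step 3: Objective decrease = 0.5 * g^T H^(-1) g = 30.4139


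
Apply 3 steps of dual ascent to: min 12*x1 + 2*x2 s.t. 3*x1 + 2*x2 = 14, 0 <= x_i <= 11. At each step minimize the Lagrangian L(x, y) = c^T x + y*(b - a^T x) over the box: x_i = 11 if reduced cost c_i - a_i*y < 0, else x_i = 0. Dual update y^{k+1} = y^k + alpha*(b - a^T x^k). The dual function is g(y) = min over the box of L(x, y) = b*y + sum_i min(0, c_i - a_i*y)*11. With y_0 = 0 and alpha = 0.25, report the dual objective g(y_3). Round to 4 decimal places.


Dual ascent for LP: min 12*x1 + 2*x2, 3*x1 + 2*x2 = 14, 0 <= x_i <= 11
Step 1: y^k = 0.0, reduced costs: (12.0, 2.0)
  x^k = (0.0, 0.0), subgradient = b - a^T x = 14.0
  y^{k+1} = 0.0 + 0.25*14.0 = 3.5
Step 2: y^k = 3.5, reduced costs: (1.5, -5.0)
  x^k = (0.0, 11.0), subgradient = b - a^T x = -8.0
  y^{k+1} = 3.5 + 0.25*-8.0 = 1.5
Step 3: y^k = 1.5, reduced costs: (7.5, -1.0)
  x^k = (0.0, 11.0), subgradient = b - a^T x = -8.0
  y^{k+1} = 1.5 + 0.25*-8.0 = -0.5
Dual objective at y_3 = -0.5: reduced costs (13.5, 3.0), box minimizer x = (0.0, 0.0)
g(y_3) = b*y + (c1 - a1*y)*x1 + (c2 - a2*y)*x2 = 14*(-0.5) + 13.5*0.0 + 3.0*0.0 = -7.0 + 0.0 + 0.0 = -7.0


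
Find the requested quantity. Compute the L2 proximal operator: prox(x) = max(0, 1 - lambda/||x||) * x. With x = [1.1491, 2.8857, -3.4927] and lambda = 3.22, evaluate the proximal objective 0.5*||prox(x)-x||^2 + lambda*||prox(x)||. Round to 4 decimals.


Step 1: Compute ||x||.
||x|| = 4.674
Step 2: Compute scaling factor.
scale = max(0, 1 - 3.22/4.674) = 0.3111
Step 3: prox(x) = [0.3575, 0.8977, -1.0865]
||prox(x)|| = 1.454
Step 4: Proximal objective.
0.5*||prox-x||^2 = 5.1842
lambda*||prox|| = 4.6819
Total = 9.8662


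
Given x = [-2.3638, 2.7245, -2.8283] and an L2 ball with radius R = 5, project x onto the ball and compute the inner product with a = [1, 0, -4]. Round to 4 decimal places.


Step 1: Compute ||x|| (intermediates to 6 decimals).
||x|| = sqrt((-2.3638)^2 + 2.7245^2 + (-2.8283)^2) = 4.583637
Step 2: Project.
Since ||x|| <= R, proj = x (no scaling needed).
proj(x) = [-2.3638, 2.7245, -2.8283]
Step 3: Dot product.
a^T * proj(x) = 1*(-2.3638) + 0*2.7245 - 4*(-2.8283) = 8.9494


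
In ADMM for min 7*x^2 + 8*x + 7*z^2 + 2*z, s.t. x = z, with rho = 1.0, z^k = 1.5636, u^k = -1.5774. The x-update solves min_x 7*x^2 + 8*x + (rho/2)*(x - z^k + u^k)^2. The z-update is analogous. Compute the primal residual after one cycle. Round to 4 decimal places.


ADMM iteration with rho = 1.0, z^k = 1.5636, u^k = -1.5774
Step 1: x-update.
Minimize 7*x^2 + 8*x + (1.0/2)*(x - 1.5636 - 1.5774)^2
FOC: (2*7 + 1.0)*x = -8 + 1.0*(1.5636 + 1.5774)
x^{k+1} = -0.3239
Step 2: z-update.
Minimize 7*z^2 + 2*z + (1.0/2)*(-0.3239 - z - 1.5774)^2
FOC: (2*7 + 1.0)*z = -2 + 1.0*(-0.3239 - 1.5774)
z^{k+1} = -0.2601
Step 3: u-update.
u^{k+1} = -1.5774 - 0.3239 + 0.2601 = -1.6412
Step 4: Primal residual = |-0.3239 + 0.2601| = 0.0638


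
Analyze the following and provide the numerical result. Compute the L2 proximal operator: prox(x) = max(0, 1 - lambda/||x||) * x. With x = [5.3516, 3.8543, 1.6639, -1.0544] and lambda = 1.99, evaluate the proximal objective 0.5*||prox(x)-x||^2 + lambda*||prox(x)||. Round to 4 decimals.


Step 1: Compute ||x||.
||x|| = 6.883
Step 2: Compute scaling factor.
scale = max(0, 1 - 1.99/6.883) = 0.7109
Step 3: prox(x) = [3.8044, 2.74, 1.1828, -0.7496]
||prox(x)|| = 4.893
Step 4: Proximal objective.
0.5*||prox-x||^2 = 1.9801
lambda*||prox|| = 9.7371
Total = 11.7171


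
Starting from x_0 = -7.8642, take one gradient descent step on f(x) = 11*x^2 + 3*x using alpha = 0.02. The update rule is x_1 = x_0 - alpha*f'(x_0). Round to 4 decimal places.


We compute the gradient at x_0 and apply the update.
f'(x) = 22*x + 3
f'(-7.8642) = 22*-7.8642 + 3 = -170.0124
x_1 = -7.8642 - 0.02*-170.0124 = -4.464


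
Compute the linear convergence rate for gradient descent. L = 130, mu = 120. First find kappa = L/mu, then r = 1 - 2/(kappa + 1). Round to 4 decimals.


Step 1: Compute the condition number.
kappa = L/mu = 130/120 = 1.0833
Step 2: Compute the convergence rate.
r = 1 - 2/(kappa + 1) = 1 - 2*mu/(L + mu) = (L - mu)/(L + mu) = 10/250 = 0.04


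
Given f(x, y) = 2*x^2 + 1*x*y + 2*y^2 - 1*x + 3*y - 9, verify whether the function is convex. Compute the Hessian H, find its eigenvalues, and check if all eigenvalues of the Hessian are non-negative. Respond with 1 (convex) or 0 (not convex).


The Hessian of f(x,y) = 2*x^2 + 1*x*y + 2*y^2 - 1*x + 3*y - 9 is:
H = [[4, 1], [1, 4]]
Trace = 4 + 4 = 8
Determinant = 4*4 - (1)^2 = 15
Discriminant = (8)^2 - 4*15 = 4.0
Eigenvalues: lambda_1 = 3.0, lambda_2 = 5.0
The function is convex.

1


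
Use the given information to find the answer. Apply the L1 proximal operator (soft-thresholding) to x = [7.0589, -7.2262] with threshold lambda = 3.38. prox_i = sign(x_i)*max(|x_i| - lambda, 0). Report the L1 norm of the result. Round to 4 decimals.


Soft-thresholding with lambda = 3.38:
prox(7.0589) = sign(7.0589)*max(|7.0589| - 3.38, 0) = 3.6789
prox(-7.2262) = sign(-7.2262)*max(|-7.2262| - 3.38, 0) = -3.8462
prox(x) = [3.6789, -3.8462]
||prox(x)||_1 = 3.6789 + 3.8462 = 7.5251


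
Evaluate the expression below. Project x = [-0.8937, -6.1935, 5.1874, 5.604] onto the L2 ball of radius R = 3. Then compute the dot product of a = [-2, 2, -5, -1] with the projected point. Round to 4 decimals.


Step 1: Compute ||x|| (intermediates to 6 decimals).
||x|| = sqrt((-0.8937)^2 + (-6.1935)^2 + 5.1874^2 + 5.604^2) = 9.872795
Step 2: Project.
Since ||x|| > R, scale = R/||x|| = 3/9.872795 = 0.303865, proj(x) = scale * x
proj(x) = [-0.271564, -1.881988, 1.576269, 1.702859]
Step 3: Dot product.
a^T * proj(x) = -2*(-0.271564) + 2*(-1.881988) - 5*1.576269 - 1*1.702859 = -12.8051


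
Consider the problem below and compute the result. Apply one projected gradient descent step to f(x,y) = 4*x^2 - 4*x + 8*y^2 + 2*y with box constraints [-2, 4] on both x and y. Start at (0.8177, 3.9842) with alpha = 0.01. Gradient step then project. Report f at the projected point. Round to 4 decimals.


Step 1: Compute gradient at (0.8177, 3.9842).
grad_x = 2*4*0.8177 - 4 = 2.5416
grad_y = 2*8*3.9842 + 2 = 65.7472
Step 2: Gradient step.
x_raw = 0.8177 - 0.01*2.5416 = 0.7923
y_raw = 3.9842 - 0.01*65.7472 = 3.3267
Step 3: Project onto [-2, 4].
x_proj = clip(0.7923) = 0.7923
y_proj = clip(3.3267) = 3.3267
Step 4: Evaluate f.
f(0.7923, 3.3267) = 94.5321


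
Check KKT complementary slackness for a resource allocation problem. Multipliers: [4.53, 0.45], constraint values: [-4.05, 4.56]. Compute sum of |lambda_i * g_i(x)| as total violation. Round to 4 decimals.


KKT complementary slackness check:
lambda_1 * g_1 = 4.53 * -4.05 = -18.3465
lambda_2 * g_2 = 0.45 * 4.56 = 2.052
Total violation = 18.3465 + 2.052 = 20.3985


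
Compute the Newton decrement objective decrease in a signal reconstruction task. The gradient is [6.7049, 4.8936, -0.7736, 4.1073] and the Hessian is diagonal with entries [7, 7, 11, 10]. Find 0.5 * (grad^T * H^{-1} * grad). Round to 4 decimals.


Step 1: H is diagonal, so H^(-1) * g = [0.9578, 0.6991, -0.0703, 0.4107].
Step 2: g^T H^(-1) g = sum_i g_i^2 / H_ii
  = (6.7049)^2/7 + (4.8936)^2/7 + (-0.7736)^2/11 + (4.1073)^2/10
  = 6.4222 + 3.421 + 0.0544 + 1.687 = 11.5847
Step 3: Objective decrease = 0.5 * g^T H^(-1) g = 5.7923


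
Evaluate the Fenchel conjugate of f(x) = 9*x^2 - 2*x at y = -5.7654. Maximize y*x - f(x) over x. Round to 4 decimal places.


f*(y) = sup_x {y*x - a*x^2 - b*x} = sup_x {(y-b)*x - a*x^2}
FOC: (y - b) - 2a*x = 0 => x* = (y - b)/(2a)
x* = (-5.7654 + 2)/(2*9) = -0.2092
f*(-5.7654) = (y-b)^2/(4a) = (-5.7654 + 2)^2/(4*9)
= 14.1782/36 = 0.3938


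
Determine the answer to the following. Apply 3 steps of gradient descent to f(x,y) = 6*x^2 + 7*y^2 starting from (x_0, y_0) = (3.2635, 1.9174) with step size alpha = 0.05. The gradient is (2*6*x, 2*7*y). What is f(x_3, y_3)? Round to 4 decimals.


Gradient descent on f(x,y) = 6*x^2 + 7*y^2.
Starting point: (3.2635, 1.9174), alpha = 0.05
Step 1: grad_x = 2*6*3.2635 = 39.162, grad_y = 2*7*1.9174 = 26.8436
  x_1 = 3.2635 - 0.05*39.162 = 1.3054
  y_1 = 1.9174 - 0.05*26.8436 = 0.5752
Step 2: grad_x = 2*6*1.3054 = 15.6648, grad_y = 2*7*0.5752 = 8.0531
  x_2 = 1.3054 - 0.05*15.6648 = 0.5222
  y_2 = 0.5752 - 0.05*8.0531 = 0.1726
Step 3: grad_x = 2*6*0.5222 = 6.2659, grad_y = 2*7*0.1726 = 2.4159
  x_3 = 0.5222 - 0.05*6.2659 = 0.2089
  y_3 = 0.1726 - 0.05*2.4159 = 0.0518
f(0.2089, 0.0518) = 6*0.2089^2 + 7*0.0518^2 = 0.2805


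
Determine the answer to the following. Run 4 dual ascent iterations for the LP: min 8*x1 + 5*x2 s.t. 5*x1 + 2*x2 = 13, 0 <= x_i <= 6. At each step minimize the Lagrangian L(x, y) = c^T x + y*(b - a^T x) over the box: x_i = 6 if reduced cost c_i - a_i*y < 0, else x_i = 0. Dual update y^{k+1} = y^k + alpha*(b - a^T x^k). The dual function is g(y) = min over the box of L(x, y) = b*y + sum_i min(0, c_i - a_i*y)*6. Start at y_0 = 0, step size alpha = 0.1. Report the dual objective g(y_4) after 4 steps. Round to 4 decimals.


Dual ascent for LP: min 8*x1 + 5*x2, 5*x1 + 2*x2 = 13, 0 <= x_i <= 6
Step 1: y^k = 0.0, reduced costs: (8.0, 5.0)
  x^k = (0.0, 0.0), subgradient = b - a^T x = 13.0
  y^{k+1} = 0.0 + 0.1*13.0 = 1.3
Step 2: y^k = 1.3, reduced costs: (1.5, 2.4)
  x^k = (0.0, 0.0), subgradient = b - a^T x = 13.0
  y^{k+1} = 1.3 + 0.1*13.0 = 2.6
Step 3: y^k = 2.6, reduced costs: (-5.0, -0.2)
  x^k = (6.0, 6.0), subgradient = b - a^T x = -29.0
  y^{k+1} = 2.6 + 0.1*-29.0 = -0.3
Step 4: y^k = -0.3, reduced costs: (9.5, 5.6)
  x^k = (0.0, 0.0), subgradient = b - a^T x = 13.0
  y^{k+1} = -0.3 + 0.1*13.0 = 1.0
Dual objective at y_4 = 1.0: reduced costs (3.0, 3.0), box minimizer x = (0.0, 0.0)
g(y_4) = b*y + (c1 - a1*y)*x1 + (c2 - a2*y)*x2 = 13*1.0 + 3.0*0.0 + 3.0*0.0 = 13.0 + 0.0 + 0.0 = 13.0


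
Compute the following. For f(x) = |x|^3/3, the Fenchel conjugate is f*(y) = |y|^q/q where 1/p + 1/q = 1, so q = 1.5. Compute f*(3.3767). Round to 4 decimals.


The conjugate exponent q satisfies 1/p + 1/q = 1.
p = 3, so q = 3/(3 - 1) = 1.5
|y|^q = 3.3767^1.5 = 6.205
f*(3.3767) = 6.205 / 1.5 = 4.1366


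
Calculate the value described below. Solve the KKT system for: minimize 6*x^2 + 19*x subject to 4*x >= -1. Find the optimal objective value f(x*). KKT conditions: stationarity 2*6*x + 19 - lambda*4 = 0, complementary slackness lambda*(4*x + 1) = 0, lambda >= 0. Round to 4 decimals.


Step 1: Try lambda = 0 (constraint inactive).
x_unc = -19/(2*6) = -1.5833
Check: 4*-1.5833 = -6.3332 < -1 -- violated!
Step 2: Constraint must be active: 4*x = -1
x* = -1/4 = -0.25
lambda = (2*6*(-0.25) + 19)/4 = 4.0
Step 3: Compute optimal value.
f(x*) = 6*(-0.25)^2 + 19*(-0.25) = -4.375


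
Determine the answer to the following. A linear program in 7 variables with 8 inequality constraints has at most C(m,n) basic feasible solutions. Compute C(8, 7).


Each vertex corresponds to some choice of n active constraints out of m, so the number of vertices is at most C(m, n) = m! / (n!(m-n)!).
m = 8, n = 7
Numerator: 8 * 7 * 6 * 5 * 4 * 3 * 2
Denominator: 7! = 5040
C(8, 7) = 8


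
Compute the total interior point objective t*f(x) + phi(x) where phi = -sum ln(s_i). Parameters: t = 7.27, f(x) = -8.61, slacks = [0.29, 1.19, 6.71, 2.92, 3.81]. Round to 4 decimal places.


Step 1: Compute log-barrier.
ln values: [-1.2379, 0.174, 1.9036, 1.0716, 1.3376]
phi = -(-1.2379 + 0.174 + 1.9036 + 1.0716 + 1.3376) = -3.2489
Step 2: Compute augmented objective.
t*f(x) = 7.27*-8.61 = -62.5947
Total = -62.5947 - 3.2489 = -65.8436


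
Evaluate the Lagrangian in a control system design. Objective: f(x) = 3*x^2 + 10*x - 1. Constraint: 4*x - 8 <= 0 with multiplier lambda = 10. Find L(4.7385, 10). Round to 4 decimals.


Step 1: Evaluate f(x).
f(4.7385) = 3*4.7385^2 + 10*4.7385 - 1 = 113.7451
Step 2: Evaluate g(x).
g(4.7385) = 4*4.7385 - 8 = 10.954
Step 3: Compute Lagrangian.
L = 113.7451 + 10*10.954 = 223.2851


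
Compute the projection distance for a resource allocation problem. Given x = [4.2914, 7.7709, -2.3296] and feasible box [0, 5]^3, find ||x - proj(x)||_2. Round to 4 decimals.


Project each component onto [0, 5].
clip(4.2914) = 4.2914, clip(7.7709) = 5.0, clip(-2.3296) = 0.0
Projection = [4.2914, 5.0, 0.0]
Squared diffs: [0.0, 7.6779, 5.427]
Distance = sqrt(13.1049) = 3.6201


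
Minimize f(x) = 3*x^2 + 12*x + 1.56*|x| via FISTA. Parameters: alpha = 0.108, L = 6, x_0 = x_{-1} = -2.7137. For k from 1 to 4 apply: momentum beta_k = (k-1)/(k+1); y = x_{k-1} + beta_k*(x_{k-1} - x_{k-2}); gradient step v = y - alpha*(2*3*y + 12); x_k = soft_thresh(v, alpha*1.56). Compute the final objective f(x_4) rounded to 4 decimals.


FISTA on f(x) = 3*x^2 + 12*x + 1.56*|x|
L = 6, alpha = 0.108
Iteration 1: beta = 0.0, y = -2.7137 + 0.0*(-2.7137 + 2.7137) = -2.7137
  grad(y) = -4.2822, v = y - alpha*grad = -2.2512
  prox(v) = soft_thresh(-2.2512, 0.1685) = -2.0827
Iteration 2: beta = 0.3333, y = -2.0827 + 0.3333*(-2.0827 + 2.7137) = -1.8724
  grad(y) = 0.7655, v = y - alpha*grad = -1.9551
  prox(v) = soft_thresh(-1.9551, 0.1685) = -1.7866
Iteration 3: beta = 0.5, y = -1.7866 + 0.5*(-1.7866 + 2.0827) = -1.6385
  grad(y) = 2.1687, v = y - alpha*grad = -1.8728
  prox(v) = soft_thresh(-1.8728, 0.1685) = -1.7043
Iteration 4: beta = 0.6, y = -1.7043 + 0.6*(-1.7043 + 1.7866) = -1.6549
  grad(y) = 2.0706, v = y - alpha*grad = -1.8785
  prox(v) = soft_thresh(-1.8785, 0.1685) = -1.71
f(x_4) = 3*(-1.71)^2 + 12*(-1.71) + 1.56*|-1.71| = -9.0801


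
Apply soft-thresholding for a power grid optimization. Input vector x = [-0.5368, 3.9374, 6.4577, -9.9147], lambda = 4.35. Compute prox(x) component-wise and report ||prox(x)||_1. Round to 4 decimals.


Soft-thresholding with lambda = 4.35:
prox(-0.5368) = sign(-0.5368)*max(|-0.5368| - 4.35, 0) = 0.0
prox(3.9374) = sign(3.9374)*max(|3.9374| - 4.35, 0) = 0.0
prox(6.4577) = sign(6.4577)*max(|6.4577| - 4.35, 0) = 2.1077
prox(-9.9147) = sign(-9.9147)*max(|-9.9147| - 4.35, 0) = -5.5647
prox(x) = [0.0, 0.0, 2.1077, -5.5647]
||prox(x)||_1 = 0.0 + 0.0 + 2.1077 + 5.5647 = 7.6724


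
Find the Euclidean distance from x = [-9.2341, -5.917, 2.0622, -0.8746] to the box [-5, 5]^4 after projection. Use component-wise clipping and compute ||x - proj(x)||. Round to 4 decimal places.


Project each component onto [-5, 5].
clip(-9.2341) = -5.0, clip(-5.917) = -5.0, clip(2.0622) = 2.0622, clip(-0.8746) = -0.8746
Projection = [-5.0, -5.0, 2.0622, -0.8746]
Squared diffs: [17.9276, 0.8409, 0.0, 0.0]
Distance = sqrt(18.7685) = 4.3323


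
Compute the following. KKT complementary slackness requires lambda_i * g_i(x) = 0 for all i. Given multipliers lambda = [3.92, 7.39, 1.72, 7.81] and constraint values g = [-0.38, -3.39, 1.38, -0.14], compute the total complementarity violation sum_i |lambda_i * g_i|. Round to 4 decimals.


KKT complementary slackness check:
lambda_1 * g_1 = 3.92 * -0.38 = -1.4896
lambda_2 * g_2 = 7.39 * -3.39 = -25.0521
lambda_3 * g_3 = 1.72 * 1.38 = 2.3736
lambda_4 * g_4 = 7.81 * -0.14 = -1.0934
Total violation = 1.4896 + 25.0521 + 2.3736 + 1.0934 = 30.0087


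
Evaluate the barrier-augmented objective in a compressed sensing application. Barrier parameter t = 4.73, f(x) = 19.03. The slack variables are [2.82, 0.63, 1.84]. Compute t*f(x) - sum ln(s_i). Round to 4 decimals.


Step 1: Compute log-barrier.
ln values: [1.0367, -0.462, 0.6098]
phi = -(1.0367 - 0.462 + 0.6098) = -1.1845
Step 2: Compute augmented objective.
t*f(x) = 4.73*19.03 = 90.0119
Total = 90.0119 - 1.1845 = 88.8274


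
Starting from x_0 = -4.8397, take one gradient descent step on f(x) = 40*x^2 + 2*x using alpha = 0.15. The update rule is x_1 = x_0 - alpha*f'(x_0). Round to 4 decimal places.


We compute the gradient at x_0 and apply the update.
f'(x) = 80*x + 2
f'(-4.8397) = 80*-4.8397 + 2 = -385.176
x_1 = -4.8397 - 0.15*-385.176 = 52.9367


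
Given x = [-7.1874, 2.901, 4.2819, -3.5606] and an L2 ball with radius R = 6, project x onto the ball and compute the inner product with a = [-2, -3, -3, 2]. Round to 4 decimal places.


Step 1: Compute ||x|| (intermediates to 6 decimals).
||x|| = sqrt((-7.1874)^2 + 2.901^2 + 4.2819^2 + (-3.5606)^2) = 9.543954
Step 2: Project.
Since ||x|| > R, scale = R/||x|| = 6/9.543954 = 0.62867, proj(x) = scale * x
proj(x) = [-4.518503, 1.823772, 2.691902, -2.238442]
Step 3: Dot product.
a^T * proj(x) = -2*(-4.518503) - 3*1.823772 - 3*2.691902 + 2*(-2.238442) = -8.9869


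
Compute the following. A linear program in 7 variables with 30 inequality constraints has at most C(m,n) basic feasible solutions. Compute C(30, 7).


Each vertex corresponds to some choice of n active constraints out of m, so the number of vertices is at most C(m, n) = m! / (n!(m-n)!).
m = 30, n = 7
Numerator: 30 * 29 * 28 * 27 * 26 * 25 * 24
Denominator: 7! = 5040
C(30, 7) = 2035800


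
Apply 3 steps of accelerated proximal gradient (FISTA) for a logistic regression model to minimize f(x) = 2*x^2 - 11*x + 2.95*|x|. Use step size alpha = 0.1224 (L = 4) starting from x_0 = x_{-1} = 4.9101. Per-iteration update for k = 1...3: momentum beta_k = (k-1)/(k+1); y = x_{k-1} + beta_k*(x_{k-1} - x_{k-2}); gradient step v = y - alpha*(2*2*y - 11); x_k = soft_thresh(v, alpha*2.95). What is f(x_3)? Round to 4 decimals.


FISTA on f(x) = 2*x^2 - 11*x + 2.95*|x|
L = 4, alpha = 0.1224
Iteration 1: beta = 0.0, y = 4.9101 + 0.0*(4.9101 - 4.9101) = 4.9101
  grad(y) = 8.6404, v = y - alpha*grad = 3.8525
  prox(v) = soft_thresh(3.8525, 0.3611) = 3.4914
Iteration 2: beta = 0.3333, y = 3.4914 + 0.3333*(3.4914 - 4.9101) = 3.0185
  grad(y) = 1.0742, v = y - alpha*grad = 2.8871
  prox(v) = soft_thresh(2.8871, 0.3611) = 2.526
Iteration 3: beta = 0.5, y = 2.526 + 0.5*(2.526 - 3.4914) = 2.0433
  grad(y) = -2.827, v = y - alpha*grad = 2.3893
  prox(v) = soft_thresh(2.3893, 0.3611) = 2.0282
f(x_3) = 2*2.0282^2 - 11*2.0282 + 2.95*|2.0282| = -8.0998


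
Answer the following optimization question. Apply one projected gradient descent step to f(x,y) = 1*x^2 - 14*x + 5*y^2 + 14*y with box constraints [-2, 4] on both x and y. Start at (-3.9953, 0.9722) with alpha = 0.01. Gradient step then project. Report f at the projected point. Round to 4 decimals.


Step 1: Compute gradient at (-3.9953, 0.9722).
grad_x = 2*1*-3.9953 - 14 = -21.9906
grad_y = 2*5*0.9722 + 14 = 23.722
Step 2: Gradient step.
x_raw = -3.9953 - 0.01*-21.9906 = -3.7754
y_raw = 0.9722 - 0.01*23.722 = 0.735
Step 3: Project onto [-2, 4].
x_proj = clip(-3.7754) = -2.0
y_proj = clip(0.735) = 0.735
Step 4: Evaluate f.
f(-2.0, 0.735) = 44.9907


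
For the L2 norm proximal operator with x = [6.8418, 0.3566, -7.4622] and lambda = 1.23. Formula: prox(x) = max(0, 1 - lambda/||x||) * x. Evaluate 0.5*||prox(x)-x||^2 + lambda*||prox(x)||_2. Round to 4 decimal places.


Step 1: Compute ||x||.
||x|| = 10.1302
Step 2: Compute scaling factor.
scale = max(0, 1 - 1.23/10.1302) = 0.8786
Step 3: prox(x) = [6.0111, 0.3133, -6.5562]
||prox(x)|| = 8.9002
Step 4: Proximal objective.
0.5*||prox-x||^2 = 0.7565
lambda*||prox|| = 10.9472
Total = 11.7037


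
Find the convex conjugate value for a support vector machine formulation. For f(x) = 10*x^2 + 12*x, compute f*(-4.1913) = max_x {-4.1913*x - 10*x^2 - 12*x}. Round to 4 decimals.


f*(y) = sup_x {y*x - a*x^2 - b*x} = sup_x {(y-b)*x - a*x^2}
FOC: (y - b) - 2a*x = 0 => x* = (y - b)/(2a)
x* = (-4.1913 - 12)/(2*10) = -0.8096
f*(-4.1913) = (y-b)^2/(4a) = (-4.1913 - 12)^2/(4*10)
= 262.1582/40 = 6.554


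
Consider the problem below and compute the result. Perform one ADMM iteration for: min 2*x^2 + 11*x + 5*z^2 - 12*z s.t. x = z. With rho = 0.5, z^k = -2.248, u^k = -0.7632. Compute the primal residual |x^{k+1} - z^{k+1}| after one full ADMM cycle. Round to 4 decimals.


ADMM iteration with rho = 0.5, z^k = -2.248, u^k = -0.7632
Step 1: x-update.
Minimize 2*x^2 + 11*x + (0.5/2)*(x + 2.248 - 0.7632)^2
FOC: (2*2 + 0.5)*x = -11 + 0.5*(-2.248 + 0.7632)
x^{k+1} = -2.6094
Step 2: z-update.
Minimize 5*z^2 - 12*z + (0.5/2)*(-2.6094 - z - 0.7632)^2
FOC: (2*5 + 0.5)*z = 12 + 0.5*(-2.6094 - 0.7632)
z^{k+1} = 0.9823
Step 3: u-update.
u^{k+1} = -0.7632 - 2.6094 - 0.9823 = -4.3549
Step 4: Primal residual = |-2.6094 - 0.9823| = 3.5917


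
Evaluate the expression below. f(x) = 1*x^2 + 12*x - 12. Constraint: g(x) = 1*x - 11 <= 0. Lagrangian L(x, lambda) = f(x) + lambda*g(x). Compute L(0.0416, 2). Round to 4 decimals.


Step 1: Evaluate f(x).
f(0.0416) = 1*0.0416^2 + 12*0.0416 - 12 = -11.4991
Step 2: Evaluate g(x).
g(0.0416) = 1*0.0416 - 11 = -10.9584
Step 3: Compute Lagrangian.
L = -11.4991 + 2*-10.9584 = -33.4159


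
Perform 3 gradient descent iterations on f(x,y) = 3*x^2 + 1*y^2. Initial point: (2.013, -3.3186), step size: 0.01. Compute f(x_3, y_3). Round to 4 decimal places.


Gradient descent on f(x,y) = 3*x^2 + 1*y^2.
Starting point: (2.013, -3.3186), alpha = 0.01
Step 1: grad_x = 2*3*2.013 = 12.078, grad_y = 2*1*-3.3186 = -6.6372
  x_1 = 2.013 - 0.01*12.078 = 1.8922
  y_1 = -3.3186 - 0.01*-6.6372 = -3.2522
Step 2: grad_x = 2*3*1.8922 = 11.3533, grad_y = 2*1*-3.2522 = -6.5045
  x_2 = 1.8922 - 0.01*11.3533 = 1.7787
  y_2 = -3.2522 - 0.01*-6.5045 = -3.1872
Step 3: grad_x = 2*3*1.7787 = 10.6721, grad_y = 2*1*-3.1872 = -6.3744
  x_3 = 1.7787 - 0.01*10.6721 = 1.672
  y_3 = -3.1872 - 0.01*-6.3744 = -3.1234
f(1.672, -3.1234) = 3*1.672^2 + 1*(-3.1234)^2 = 18.1423


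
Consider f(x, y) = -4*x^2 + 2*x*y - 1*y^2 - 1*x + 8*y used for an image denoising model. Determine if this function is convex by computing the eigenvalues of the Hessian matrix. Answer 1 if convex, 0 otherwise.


The Hessian of f(x,y) = -4*x^2 + 2*x*y - 1*y^2 - 1*x + 8*y is:
H = [[-8, 2], [2, -2]]
Trace = -8 - 2 = -10
Determinant = -8*-2 - (2)^2 = 12
Discriminant = (-10)^2 - 4*12 = 52.0
Eigenvalues: lambda_1 = -8.6056, lambda_2 = -1.3944
The function is not convex.

0


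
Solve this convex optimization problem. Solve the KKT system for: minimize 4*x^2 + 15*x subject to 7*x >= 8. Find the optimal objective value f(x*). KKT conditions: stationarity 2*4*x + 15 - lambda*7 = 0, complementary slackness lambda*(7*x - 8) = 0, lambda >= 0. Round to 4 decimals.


Step 1: Try lambda = 0 (constraint inactive).
x_unc = -15/(2*4) = -1.875
Check: 7*-1.875 = -13.125 < 8 -- violated!
Step 2: Constraint must be active: 7*x = 8
x* = 8/7 = 1.1429 (rounded; the exact value 8/7 is used below)
lambda = (2*4*(8/7) + 15)/7 = 3.449
Step 3: Compute optimal value.
f(x*) = 4*(8/7)^2 + 15*(8/7) = 22.3673


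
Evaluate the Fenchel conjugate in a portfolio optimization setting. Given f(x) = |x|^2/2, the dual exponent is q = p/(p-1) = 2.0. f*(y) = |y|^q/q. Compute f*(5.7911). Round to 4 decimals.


The conjugate exponent q satisfies 1/p + 1/q = 1.
p = 2, so q = 2/(2 - 1) = 2.0
|y|^q = 5.7911^2.0 = 33.5368
f*(5.7911) = 33.5368 / 2.0 = 16.7684


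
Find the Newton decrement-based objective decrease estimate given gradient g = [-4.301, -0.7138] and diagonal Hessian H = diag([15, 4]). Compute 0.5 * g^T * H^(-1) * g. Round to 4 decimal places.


Step 1: H is diagonal, so H^(-1) * g = [-0.2867, -0.1785].
Step 2: g^T H^(-1) g = sum_i g_i^2 / H_ii
  = (-4.301)^2/15 + (-0.7138)^2/4
  = 1.2332 + 0.1274 = 1.3606
Step 3: Objective decrease = 0.5 * g^T H^(-1) g = 0.6803


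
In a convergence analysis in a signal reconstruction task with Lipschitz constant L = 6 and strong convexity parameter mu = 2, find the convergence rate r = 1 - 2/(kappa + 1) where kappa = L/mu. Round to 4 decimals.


Step 1: Compute the condition number.
kappa = L/mu = 6/2 = 3.0
Step 2: Compute the convergence rate.
r = 1 - 2/(kappa + 1) = 1 - 2*mu/(L + mu) = (L - mu)/(L + mu) = 4/8 = 0.5


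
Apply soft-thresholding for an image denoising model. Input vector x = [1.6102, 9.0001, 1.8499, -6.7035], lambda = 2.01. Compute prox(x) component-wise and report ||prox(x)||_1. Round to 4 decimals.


Soft-thresholding with lambda = 2.01:
prox(1.6102) = sign(1.6102)*max(|1.6102| - 2.01, 0) = 0.0
prox(9.0001) = sign(9.0001)*max(|9.0001| - 2.01, 0) = 6.9901
prox(1.8499) = sign(1.8499)*max(|1.8499| - 2.01, 0) = 0.0
prox(-6.7035) = sign(-6.7035)*max(|-6.7035| - 2.01, 0) = -4.6935
prox(x) = [0.0, 6.9901, 0.0, -4.6935]
||prox(x)||_1 = 0.0 + 6.9901 + 0.0 + 4.6935 = 11.6836


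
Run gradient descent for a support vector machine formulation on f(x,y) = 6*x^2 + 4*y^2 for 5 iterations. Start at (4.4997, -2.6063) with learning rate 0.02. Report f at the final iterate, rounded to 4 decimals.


Gradient descent on f(x,y) = 6*x^2 + 4*y^2.
Starting point: (4.4997, -2.6063), alpha = 0.02
Step 1: grad_x = 2*6*4.4997 = 53.9964, grad_y = 2*4*-2.6063 = -20.8504
  x_1 = 4.4997 - 0.02*53.9964 = 3.4198
  y_1 = -2.6063 - 0.02*-20.8504 = -2.1893
Step 2: grad_x = 2*6*3.4198 = 41.0373, grad_y = 2*4*-2.1893 = -17.5143
  x_2 = 3.4198 - 0.02*41.0373 = 2.599
  y_2 = -2.1893 - 0.02*-17.5143 = -1.839
Step 3: grad_x = 2*6*2.599 = 31.1883, grad_y = 2*4*-1.839 = -14.712
  x_3 = 2.599 - 0.02*31.1883 = 1.9753
  y_3 = -1.839 - 0.02*-14.712 = -1.5448
Step 4: grad_x = 2*6*1.9753 = 23.7031, grad_y = 2*4*-1.5448 = -12.3581
  x_4 = 1.9753 - 0.02*23.7031 = 1.5012
  y_4 = -1.5448 - 0.02*-12.3581 = -1.2976
Step 5: grad_x = 2*6*1.5012 = 18.0144, grad_y = 2*4*-1.2976 = -10.3808
  x_5 = 1.5012 - 0.02*18.0144 = 1.1409
  y_5 = -1.2976 - 0.02*-10.3808 = -1.09
f(1.1409, -1.09) = 6*1.1409^2 + 4*(-1.09)^2 = 12.5623


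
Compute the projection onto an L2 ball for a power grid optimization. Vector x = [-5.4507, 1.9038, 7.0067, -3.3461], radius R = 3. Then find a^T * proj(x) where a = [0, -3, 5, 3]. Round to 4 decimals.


Step 1: Compute ||x|| (intermediates to 6 decimals).
||x|| = sqrt((-5.4507)^2 + 1.9038^2 + 7.0067^2 + (-3.3461)^2) = 9.675992
Step 2: Project.
Since ||x|| > R, scale = R/||x|| = 3/9.675992 = 0.310046, proj(x) = scale * x
proj(x) = [-1.689968, 0.590266, 2.172399, -1.037445]
Step 3: Dot product.
a^T * proj(x) = 0*(-1.689968) - 3*0.590266 + 5*2.172399 + 3*(-1.037445) = 5.9789


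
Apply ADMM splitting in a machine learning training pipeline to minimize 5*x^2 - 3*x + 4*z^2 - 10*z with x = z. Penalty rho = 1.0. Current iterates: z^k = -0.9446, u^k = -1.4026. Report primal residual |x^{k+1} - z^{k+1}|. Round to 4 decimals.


ADMM iteration with rho = 1.0, z^k = -0.9446, u^k = -1.4026
Step 1: x-update.
Minimize 5*x^2 - 3*x + (1.0/2)*(x + 0.9446 - 1.4026)^2
FOC: (2*5 + 1.0)*x = 3 + 1.0*(-0.9446 + 1.4026)
x^{k+1} = 0.3144
Step 2: z-update.
Minimize 4*z^2 - 10*z + (1.0/2)*(0.3144 - z - 1.4026)^2
FOC: (2*4 + 1.0)*z = 10 + 1.0*(0.3144 - 1.4026)
z^{k+1} = 0.9902
Step 3: u-update.
u^{k+1} = -1.4026 + 0.3144 - 0.9902 = -2.0784
Step 4: Primal residual = |0.3144 - 0.9902| = 0.6758


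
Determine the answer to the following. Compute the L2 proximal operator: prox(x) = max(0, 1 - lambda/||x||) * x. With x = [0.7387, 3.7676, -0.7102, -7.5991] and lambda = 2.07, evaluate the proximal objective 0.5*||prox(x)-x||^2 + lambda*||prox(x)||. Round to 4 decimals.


Step 1: Compute ||x||.
||x|| = 8.5435
Step 2: Compute scaling factor.
scale = max(0, 1 - 2.07/8.5435) = 0.7577
Step 3: prox(x) = [0.5597, 2.8547, -0.5381, -5.7579]
||prox(x)|| = 6.4735
Step 4: Proximal objective.
0.5*||prox-x||^2 = 2.1425
lambda*||prox|| = 13.4001
Total = 15.5426


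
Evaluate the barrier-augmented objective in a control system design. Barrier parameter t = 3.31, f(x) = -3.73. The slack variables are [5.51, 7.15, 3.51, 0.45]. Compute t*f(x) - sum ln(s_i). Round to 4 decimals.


Step 1: Compute log-barrier.
ln values: [1.7066, 1.9671, 1.2556, -0.7985]
phi = -(1.7066 + 1.9671 + 1.2556 - 0.7985) = -4.1308
Step 2: Compute augmented objective.
t*f(x) = 3.31*-3.73 = -12.3463
Total = -12.3463 - 4.1308 = -16.4771


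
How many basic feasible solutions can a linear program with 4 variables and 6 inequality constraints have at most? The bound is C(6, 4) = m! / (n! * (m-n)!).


Each vertex corresponds to some choice of n active constraints out of m, so the number of vertices is at most C(m, n) = m! / (n!(m-n)!).
m = 6, n = 4
Numerator: 6 * 5 * 4 * 3
Denominator: 4! = 24
C(6, 4) = 15


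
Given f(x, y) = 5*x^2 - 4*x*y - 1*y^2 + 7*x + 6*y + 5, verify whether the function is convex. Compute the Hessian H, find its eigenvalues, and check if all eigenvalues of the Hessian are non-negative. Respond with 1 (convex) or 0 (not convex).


The Hessian of f(x,y) = 5*x^2 - 4*x*y - 1*y^2 + 7*x + 6*y + 5 is:
H = [[10, -4], [-4, -2]]
Trace = 10 - 2 = 8
Determinant = 10*-2 - (-4)^2 = -36
Discriminant = (8)^2 - 4*-36 = 208.0
Eigenvalues: lambda_1 = -3.2111, lambda_2 = 11.2111
The function is not convex.

0


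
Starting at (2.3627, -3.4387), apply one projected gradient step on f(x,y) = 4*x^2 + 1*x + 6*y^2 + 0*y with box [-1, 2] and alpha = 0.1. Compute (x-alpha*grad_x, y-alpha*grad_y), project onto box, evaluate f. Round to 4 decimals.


Step 1: Compute gradient at (2.3627, -3.4387).
grad_x = 2*4*2.3627 + 1 = 19.9016
grad_y = 2*6*-3.4387 + 0 = -41.2644
Step 2: Gradient step.
x_raw = 2.3627 - 0.1*19.9016 = 0.3725
y_raw = -3.4387 - 0.1*-41.2644 = 0.6877
Step 3: Project onto [-1, 2].
x_proj = clip(0.3725) = 0.3725
y_proj = clip(0.6877) = 0.6877
Step 4: Evaluate f.
f(0.3725, 0.6877) = 3.7656


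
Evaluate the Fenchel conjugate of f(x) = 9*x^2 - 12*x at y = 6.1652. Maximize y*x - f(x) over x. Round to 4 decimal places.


f*(y) = sup_x {y*x - a*x^2 - b*x} = sup_x {(y-b)*x - a*x^2}
FOC: (y - b) - 2a*x = 0 => x* = (y - b)/(2a)
x* = (6.1652 + 12)/(2*9) = 1.0092
f*(6.1652) = (y-b)^2/(4a) = (6.1652 + 12)^2/(4*9)
= 329.9745/36 = 9.166


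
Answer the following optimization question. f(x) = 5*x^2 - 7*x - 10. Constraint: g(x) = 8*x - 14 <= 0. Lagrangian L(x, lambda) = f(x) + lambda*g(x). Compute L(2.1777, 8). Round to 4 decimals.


Step 1: Evaluate f(x).
f(2.1777) = 5*2.1777^2 - 7*2.1777 - 10 = -1.532
Step 2: Evaluate g(x).
g(2.1777) = 8*2.1777 - 14 = 3.4216
Step 3: Compute Lagrangian.
L = -1.532 + 8*3.4216 = 25.8408


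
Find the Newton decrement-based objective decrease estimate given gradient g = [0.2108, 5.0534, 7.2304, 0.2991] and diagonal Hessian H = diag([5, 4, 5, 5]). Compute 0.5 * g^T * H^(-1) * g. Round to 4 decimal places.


Step 1: H is diagonal, so H^(-1) * g = [0.0422, 1.2634, 1.4461, 0.0598].
Step 2: g^T H^(-1) g = sum_i g_i^2 / H_ii
  = (0.2108)^2/5 + (5.0534)^2/4 + (7.2304)^2/5 + (0.2991)^2/5
  = 0.0089 + 6.3842 + 10.4557 + 0.0179 = 16.8667
Step 3: Objective decrease = 0.5 * g^T H^(-1) g = 8.4334
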